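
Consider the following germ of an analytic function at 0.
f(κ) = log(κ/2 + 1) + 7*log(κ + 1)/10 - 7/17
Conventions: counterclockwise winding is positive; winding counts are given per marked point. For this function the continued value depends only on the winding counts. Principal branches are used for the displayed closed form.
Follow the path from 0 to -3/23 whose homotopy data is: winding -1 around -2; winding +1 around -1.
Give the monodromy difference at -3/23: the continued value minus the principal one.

The rational part is single-valued and drops out of the difference; each branch term changes only by its own monodromy.
(1)*log(1 - κ/(-2)): each positive loop around -2 adds 2*pi*i to the log, so winding -1 contributes (1)*(-1)*2*pi*i = -(2)*pi*i.
(7/10)*log(1 - κ/(-1)): each positive loop around -1 adds 2*pi*i to the log, so winding +1 contributes (7/10)*(1)*2*pi*i = (7/5)*pi*i.
Summing the contributions at κ = -3/23 gives -(3/5)*pi*i.

Continued minus principal equals -(3/5)*pi*i.


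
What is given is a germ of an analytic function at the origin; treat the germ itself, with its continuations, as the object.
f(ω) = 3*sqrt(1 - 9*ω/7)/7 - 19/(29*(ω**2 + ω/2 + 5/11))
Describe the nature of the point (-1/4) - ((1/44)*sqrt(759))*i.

The point is a pole of order 1.

The denominator factor ω**2 + ω/2 + 5/11 vanishes at (-1/4) - ((1/44)*sqrt(759))*i and appears to the power 1; the numerator there equals -19/29, nonzero, and no other factor vanishes.
The branch terms are analytic at this point.
Hence a pole whose order is the multiplicity, 1.


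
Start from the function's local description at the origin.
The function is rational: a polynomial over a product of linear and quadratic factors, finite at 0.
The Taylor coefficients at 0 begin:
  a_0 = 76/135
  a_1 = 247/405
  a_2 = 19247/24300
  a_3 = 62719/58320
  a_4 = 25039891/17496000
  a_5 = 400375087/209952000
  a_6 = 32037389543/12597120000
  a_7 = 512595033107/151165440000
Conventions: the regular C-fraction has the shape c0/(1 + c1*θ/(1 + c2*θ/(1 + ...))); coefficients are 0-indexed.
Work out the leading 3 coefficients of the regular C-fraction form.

Taylor coefficients (read off): a_0 = 76/135, a_1 = 247/405, a_2 = 19247/24300.
c0 = a_0 = 76/135. Peel one level at a time: if S = 1 + c*θ/S' with S'(0) = 1, then c is the θ-coefficient of S and S' = c*θ/(S - 1).
S_1 = c0/f = 1 + (-13/12)*θ + (-7/30)*θ^2 + ...; c1 = -13/12.
S_2 = c1*θ/(S_1 - 1) = 1 + (-14/65)*θ + ...; c2 = -14/65.

The regular C-fraction coefficients are [76/135, -13/12, -14/65].


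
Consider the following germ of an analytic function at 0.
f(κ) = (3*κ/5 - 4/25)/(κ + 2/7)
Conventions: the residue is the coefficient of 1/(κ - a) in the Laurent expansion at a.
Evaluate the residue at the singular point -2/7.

At the order-1 pole -2/7 set g(κ) = (κ - (-2/7))*f(κ) = 3*κ/5 - 4/25.
Simple pole: residue = g(a) at a = -2/7, which is -58/175.

The residue is -58/175.


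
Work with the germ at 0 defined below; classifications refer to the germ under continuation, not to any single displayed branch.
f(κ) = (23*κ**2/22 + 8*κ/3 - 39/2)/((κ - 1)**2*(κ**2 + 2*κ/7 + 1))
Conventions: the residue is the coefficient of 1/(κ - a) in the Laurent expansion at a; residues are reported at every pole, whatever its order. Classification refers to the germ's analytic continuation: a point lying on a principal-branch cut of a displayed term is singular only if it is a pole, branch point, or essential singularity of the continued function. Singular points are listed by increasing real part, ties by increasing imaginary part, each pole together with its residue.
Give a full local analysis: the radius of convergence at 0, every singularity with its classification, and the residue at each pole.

Radius of convergence at 0: 1.
At (-1/7) - ((4/7)*sqrt(3))*i: a pole of order 1; residue (-791/176) - ((8575/12672)*sqrt(3))*i.
At (-1/7) + ((4/7)*sqrt(3))*i: a pole of order 1; residue (-791/176) + ((8575/12672)*sqrt(3))*i.
At 1: a pole of order 2; residue 791/88.

Denominator factor (κ - 1)^2: pole of order 2 at 1, modulus 1.
Denominator factor (κ**2 + 2*κ/7 + 1): discriminant -192/49, complex-conjugate roots (-1/7) + ((4/7)*sqrt(3))*i and (-1/7) - ((4/7)*sqrt(3))*i; poles of order 1, moduli 1 and 1.
The radius of convergence is the smallest modulus among the singular points: 1.
The factor κ**2 + 2*κ/7 + 1 splits as (κ - a)(κ - a') with a = (-1/7) - ((4/7)*sqrt(3))*i, a' = (-1/7) + ((4/7)*sqrt(3))*i. At the order-1 pole a set g(κ) = (κ - a)*f(κ) = [(23*κ**2/22 + 8*κ/3 - 39/2)/(κ - 1)**2] / (κ - a').
Simple pole: residue = g(a) at a = (-1/7) - ((4/7)*sqrt(3))*i, which is (-791/176) - ((8575/12672)*sqrt(3))*i.
The factor κ**2 + 2*κ/7 + 1 splits as (κ - a)(κ - a') with a = (-1/7) + ((4/7)*sqrt(3))*i, a' = (-1/7) - ((4/7)*sqrt(3))*i. At the order-1 pole a set g(κ) = (κ - a)*f(κ) = [(23*κ**2/22 + 8*κ/3 - 39/2)/(κ - 1)**2] / (κ - a').
Simple pole: residue = g(a) at a = (-1/7) + ((4/7)*sqrt(3))*i, which is (-791/176) + ((8575/12672)*sqrt(3))*i.
At the order-2 pole 1 set g(κ) = (κ - (1))^2*f(κ) = (23*κ**2/22 + 8*κ/3 - 39/2)/(κ**2 + 2*κ/7 + 1).
Order-2 pole: residue = g'(a); g'(1) = 791/88, so the residue is 791/88.
List the singular points by increasing real part (a conjugate pair: the negative imaginary part first).


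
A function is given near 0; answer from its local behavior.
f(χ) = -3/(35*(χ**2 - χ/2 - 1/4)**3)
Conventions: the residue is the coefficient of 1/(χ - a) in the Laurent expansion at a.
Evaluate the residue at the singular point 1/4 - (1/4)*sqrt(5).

The residue is (576/4375)*sqrt(5).

The factor χ**2 - χ/2 - 1/4 splits as (χ - a)(χ - a') with a = 1/4 - (1/4)*sqrt(5), a' = 1/4 + (1/4)*sqrt(5). At the order-3 pole a set g(χ) = (χ - a)^3*f(χ) = [-3/35] / (χ - a')^3.
Order-3 pole: residue = g''(a)/2; g''(1/4 - (1/4)*sqrt(5)) = (1152/4375)*sqrt(5), so the residue is (576/4375)*sqrt(5).


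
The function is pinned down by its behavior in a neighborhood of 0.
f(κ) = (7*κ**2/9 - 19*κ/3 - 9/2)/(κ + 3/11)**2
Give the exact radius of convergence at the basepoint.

Denominator factor (κ + 3/11)^2: pole of order 2 at -3/11, modulus 3/11.
The radius of convergence is the smallest modulus among the singular points: 3/11.

The radius of convergence is 3/11.


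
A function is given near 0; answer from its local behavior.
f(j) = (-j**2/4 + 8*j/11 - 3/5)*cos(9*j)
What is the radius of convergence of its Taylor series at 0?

The radius of convergence is infinite.

The factor cos(9*j) is entire and contributes no finite singular point.
The polynomial part has no poles.
No finite singular points: the Taylor series at 0 converges everywhere.


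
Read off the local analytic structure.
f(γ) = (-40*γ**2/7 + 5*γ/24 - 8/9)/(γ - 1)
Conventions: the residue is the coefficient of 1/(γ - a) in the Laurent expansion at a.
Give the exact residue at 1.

At the order-1 pole 1 set g(γ) = (γ - (1))*f(γ) = -40*γ**2/7 + 5*γ/24 - 8/9.
Simple pole: residue = g(a) at a = 1, which is -3223/504.

The residue is -3223/504.


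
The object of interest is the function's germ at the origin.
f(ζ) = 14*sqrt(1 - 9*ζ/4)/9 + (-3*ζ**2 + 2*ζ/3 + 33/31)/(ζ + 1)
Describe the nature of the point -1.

The point is a pole of order 1.

The denominator factor ζ + 1 vanishes at -1 and appears to the power 1; the numerator there equals -242/93, nonzero, and no other factor vanishes.
The branch terms are analytic at this point.
Hence a pole whose order is the multiplicity, 1.


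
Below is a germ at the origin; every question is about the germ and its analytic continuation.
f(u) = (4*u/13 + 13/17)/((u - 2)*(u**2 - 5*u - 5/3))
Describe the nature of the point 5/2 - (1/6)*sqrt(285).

The point is a pole of order 1.

The denominator factor u**2 - 5*u - 5/3 vanishes at 5/2 - (1/6)*sqrt(285) and appears to the power 1; the numerator there equals 339/221 - (2/39)*sqrt(285), nonzero, and no other factor vanishes.
Hence a pole whose order is the multiplicity, 1.


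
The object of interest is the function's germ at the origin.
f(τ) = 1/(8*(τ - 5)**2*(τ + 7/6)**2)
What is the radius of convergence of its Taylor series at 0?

Denominator factor (τ - 5)^2: pole of order 2 at 5, modulus 5.
Denominator factor (τ + 7/6)^2: pole of order 2 at -7/6, modulus 7/6.
The radius of convergence is the smallest modulus among the singular points: 7/6.

The radius of convergence is 7/6.


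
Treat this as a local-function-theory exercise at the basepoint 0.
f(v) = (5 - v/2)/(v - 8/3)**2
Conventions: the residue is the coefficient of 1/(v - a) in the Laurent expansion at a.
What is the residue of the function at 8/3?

The residue is -1/2.

At the order-2 pole 8/3 set g(v) = (v - (8/3))^2*f(v) = 5 - v/2.
Order-2 pole: residue = g'(a); g'(8/3) = -1/2, so the residue is -1/2.


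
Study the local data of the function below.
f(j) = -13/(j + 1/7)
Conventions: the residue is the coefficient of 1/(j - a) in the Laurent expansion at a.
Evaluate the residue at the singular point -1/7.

At the order-1 pole -1/7 set g(j) = (j - (-1/7))*f(j) = -13.
Simple pole: residue = g(a) at a = -1/7, which is -13.

The residue is -13.


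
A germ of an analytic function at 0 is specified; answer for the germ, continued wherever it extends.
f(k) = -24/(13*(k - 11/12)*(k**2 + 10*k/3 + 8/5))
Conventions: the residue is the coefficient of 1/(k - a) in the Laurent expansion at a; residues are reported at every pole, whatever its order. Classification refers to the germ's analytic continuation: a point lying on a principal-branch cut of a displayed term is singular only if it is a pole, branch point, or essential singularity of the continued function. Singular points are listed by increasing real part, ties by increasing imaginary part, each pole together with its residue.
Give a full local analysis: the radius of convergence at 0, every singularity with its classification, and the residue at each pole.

Radius of convergence at 0: 5/3 - (1/15)*sqrt(265).
At -5/3 - (1/15)*sqrt(265): a pole of order 1; residue 2880/17147 - (22320/908791)*sqrt(265).
At -5/3 + (1/15)*sqrt(265): a pole of order 1; residue 2880/17147 + (22320/908791)*sqrt(265).
At 11/12: a pole of order 1; residue -5760/17147.

Denominator factor (k**2 + 10*k/3 + 8/5): discriminant 212/45, real irrational roots -5/3 + (1/15)*sqrt(265) and -5/3 - (1/15)*sqrt(265); poles of order 1, moduli 5/3 - (1/15)*sqrt(265) and 5/3 + (1/15)*sqrt(265).
Denominator factor (k - 11/12): pole of order 1 at 11/12, modulus 11/12.
The radius of convergence is the smallest modulus among the singular points: 5/3 - (1/15)*sqrt(265).
The factor k**2 + 10*k/3 + 8/5 splits as (k - a)(k - a') with a = -5/3 - (1/15)*sqrt(265), a' = -5/3 + (1/15)*sqrt(265). At the order-1 pole a set g(k) = (k - a)*f(k) = [-24/(13*(k - 11/12))] / (k - a').
Simple pole: residue = g(a) at a = -5/3 - (1/15)*sqrt(265), which is 2880/17147 - (22320/908791)*sqrt(265).
The factor k**2 + 10*k/3 + 8/5 splits as (k - a)(k - a') with a = -5/3 + (1/15)*sqrt(265), a' = -5/3 - (1/15)*sqrt(265). At the order-1 pole a set g(k) = (k - a)*f(k) = [-24/(13*(k - 11/12))] / (k - a').
Simple pole: residue = g(a) at a = -5/3 + (1/15)*sqrt(265), which is 2880/17147 + (22320/908791)*sqrt(265).
At the order-1 pole 11/12 set g(k) = (k - (11/12))*f(k) = -24/(13*(k**2 + 10*k/3 + 8/5)).
Simple pole: residue = g(a) at a = 11/12, which is -5760/17147.
List the singular points by increasing real part (a conjugate pair: the negative imaginary part first).


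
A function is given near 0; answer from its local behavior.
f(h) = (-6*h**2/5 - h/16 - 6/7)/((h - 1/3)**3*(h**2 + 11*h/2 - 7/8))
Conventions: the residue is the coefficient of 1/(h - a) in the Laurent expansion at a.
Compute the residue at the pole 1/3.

At the order-3 pole 1/3 set g(h) = (h - (1/3))^3*f(h) = (-6*h**2/5 - h/16 - 6/7)/(h**2 + 11*h/2 - 7/8).
Order-3 pole: residue = g''(a)/2; g''(1/3) = -172757556/3195731, so the residue is -86378778/3195731.

The residue is -86378778/3195731.


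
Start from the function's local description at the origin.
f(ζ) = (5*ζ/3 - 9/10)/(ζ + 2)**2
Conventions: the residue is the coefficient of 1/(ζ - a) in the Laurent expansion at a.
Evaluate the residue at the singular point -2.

At the order-2 pole -2 set g(ζ) = (ζ - (-2))^2*f(ζ) = 5*ζ/3 - 9/10.
Order-2 pole: residue = g'(a); g'(-2) = 5/3, so the residue is 5/3.

The residue is 5/3.


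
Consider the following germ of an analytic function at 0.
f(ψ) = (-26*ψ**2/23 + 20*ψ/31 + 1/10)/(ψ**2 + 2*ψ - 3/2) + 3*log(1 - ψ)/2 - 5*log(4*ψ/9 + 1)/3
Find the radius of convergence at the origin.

The radius of convergence is -1 + (1/2)*sqrt(10).

Denominator factor (ψ**2 + 2*ψ - 3/2): discriminant 10, real irrational roots -1 + (1/2)*sqrt(10) and -1 - (1/2)*sqrt(10); poles of order 1, moduli -1 + (1/2)*sqrt(10) and 1 + (1/2)*sqrt(10).
Branch term (3/2)*log(1 - ψ/(1)): its argument vanishes at ψ = 1, a logarithmic branch point, modulus 1.
Branch term (-5/3)*log(1 - ψ/(-9/4)): its argument vanishes at ψ = -9/4, a logarithmic branch point, modulus 9/4.
The radius of convergence is the smallest modulus among the singular points: -1 + (1/2)*sqrt(10).


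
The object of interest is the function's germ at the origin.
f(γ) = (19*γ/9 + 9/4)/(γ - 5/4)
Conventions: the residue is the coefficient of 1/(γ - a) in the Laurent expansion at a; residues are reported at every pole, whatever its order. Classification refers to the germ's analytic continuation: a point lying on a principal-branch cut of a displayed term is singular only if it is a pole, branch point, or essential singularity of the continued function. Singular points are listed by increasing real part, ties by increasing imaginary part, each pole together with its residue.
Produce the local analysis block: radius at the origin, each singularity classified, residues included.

Radius of convergence at 0: 5/4.
At 5/4: a pole of order 1; residue 44/9.

Denominator factor (γ - 5/4): pole of order 1 at 5/4, modulus 5/4.
The radius of convergence is the smallest modulus among the singular points: 5/4.
At the order-1 pole 5/4 set g(γ) = (γ - (5/4))*f(γ) = 19*γ/9 + 9/4.
Simple pole: residue = g(a) at a = 5/4, which is 44/9.


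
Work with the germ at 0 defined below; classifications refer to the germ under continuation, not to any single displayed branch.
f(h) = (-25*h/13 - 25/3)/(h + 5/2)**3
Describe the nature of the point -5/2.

The denominator factor h + 5/2 vanishes at -5/2 and appears to the power 3; the numerator there equals -275/78, nonzero, and no other factor vanishes.
Hence a pole whose order is the multiplicity, 3.

The point is a pole of order 3.


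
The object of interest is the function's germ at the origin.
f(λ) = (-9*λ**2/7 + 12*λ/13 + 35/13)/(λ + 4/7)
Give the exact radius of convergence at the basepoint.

Denominator factor (λ + 4/7): pole of order 1 at -4/7, modulus 4/7.
The radius of convergence is the smallest modulus among the singular points: 4/7.

The radius of convergence is 4/7.


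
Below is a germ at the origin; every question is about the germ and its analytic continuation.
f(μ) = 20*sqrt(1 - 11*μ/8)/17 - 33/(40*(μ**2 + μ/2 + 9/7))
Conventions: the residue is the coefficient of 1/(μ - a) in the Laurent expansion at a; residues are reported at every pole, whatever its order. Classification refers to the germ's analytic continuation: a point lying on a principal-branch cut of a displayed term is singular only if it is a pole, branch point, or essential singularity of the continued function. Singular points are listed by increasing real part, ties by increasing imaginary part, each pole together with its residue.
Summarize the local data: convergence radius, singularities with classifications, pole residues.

Radius of convergence at 0: 8/11.
At (-1/4) - ((1/28)*sqrt(959))*i: a pole of order 1; residue -((33/2740)*sqrt(959))*i.
At (-1/4) + ((1/28)*sqrt(959))*i: a pole of order 1; residue ((33/2740)*sqrt(959))*i.
At 8/11: an algebraic (square-root) branch point.

Denominator factor (μ**2 + μ/2 + 9/7): discriminant -137/28, complex-conjugate roots (-1/4) + ((1/28)*sqrt(959))*i and (-1/4) - ((1/28)*sqrt(959))*i; poles of order 1, moduli (3/7)*sqrt(7) and (3/7)*sqrt(7).
Branch term (20/17)*sqrt(1 - μ/(8/11)): its argument vanishes at μ = 8/11, a square-root branch point, modulus 8/11.
The radius of convergence is the smallest modulus among the singular points: 8/11.
The branch term is analytic at (-1/4) - ((1/28)*sqrt(959))*i and contributes nothing to the residue; only the rational part matters.
The factor μ**2 + μ/2 + 9/7 splits as (μ - a)(μ - a') with a = (-1/4) - ((1/28)*sqrt(959))*i, a' = (-1/4) + ((1/28)*sqrt(959))*i. At the order-1 pole a set g(μ) = (μ - a)*(rational part) = [-33/40] / (μ - a').
Simple pole: residue = g(a) at a = (-1/4) - ((1/28)*sqrt(959))*i, which is -((33/2740)*sqrt(959))*i.
The branch term is analytic at (-1/4) + ((1/28)*sqrt(959))*i and contributes nothing to the residue; only the rational part matters.
The factor μ**2 + μ/2 + 9/7 splits as (μ - a)(μ - a') with a = (-1/4) + ((1/28)*sqrt(959))*i, a' = (-1/4) - ((1/28)*sqrt(959))*i. At the order-1 pole a set g(μ) = (μ - a)*(rational part) = [-33/40] / (μ - a').
Simple pole: residue = g(a) at a = (-1/4) + ((1/28)*sqrt(959))*i, which is ((33/2740)*sqrt(959))*i.
List the singular points by increasing real part (a conjugate pair: the negative imaginary part first).


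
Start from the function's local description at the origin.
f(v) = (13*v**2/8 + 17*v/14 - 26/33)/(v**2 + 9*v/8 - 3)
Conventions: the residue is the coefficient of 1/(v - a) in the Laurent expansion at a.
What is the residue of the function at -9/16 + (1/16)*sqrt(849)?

The factor v**2 + 9*v/8 - 3 splits as (v - a)(v - a') with a = -9/16 + (1/16)*sqrt(849), a' = -9/16 - (1/16)*sqrt(849). At the order-1 pole a set g(v) = (v - a)*f(v) = [13*v**2/8 + 17*v/14 - 26/33] / (v - a').
Simple pole: residue = g(a) at a = -9/16 + (1/16)*sqrt(849), which is -275/896 + (1048459/25103232)*sqrt(849).

The residue is -275/896 + (1048459/25103232)*sqrt(849).


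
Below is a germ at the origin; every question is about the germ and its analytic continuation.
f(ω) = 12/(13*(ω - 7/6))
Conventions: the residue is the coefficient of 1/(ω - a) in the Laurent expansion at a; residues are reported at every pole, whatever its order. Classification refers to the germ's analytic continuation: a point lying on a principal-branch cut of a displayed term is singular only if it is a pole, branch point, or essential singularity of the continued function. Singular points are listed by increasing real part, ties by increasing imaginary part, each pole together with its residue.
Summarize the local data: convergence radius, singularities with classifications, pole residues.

Denominator factor (ω - 7/6): pole of order 1 at 7/6, modulus 7/6.
The radius of convergence is the smallest modulus among the singular points: 7/6.
At the order-1 pole 7/6 set g(ω) = (ω - (7/6))*f(ω) = 12/13.
Simple pole: residue = g(a) at a = 7/6, which is 12/13.

Radius of convergence at 0: 7/6.
At 7/6: a pole of order 1; residue 12/13.


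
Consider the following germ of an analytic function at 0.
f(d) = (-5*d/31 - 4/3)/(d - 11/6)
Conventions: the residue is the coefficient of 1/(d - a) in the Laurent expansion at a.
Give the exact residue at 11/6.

At the order-1 pole 11/6 set g(d) = (d - (11/6))*f(d) = -5*d/31 - 4/3.
Simple pole: residue = g(a) at a = 11/6, which is -101/62.

The residue is -101/62.


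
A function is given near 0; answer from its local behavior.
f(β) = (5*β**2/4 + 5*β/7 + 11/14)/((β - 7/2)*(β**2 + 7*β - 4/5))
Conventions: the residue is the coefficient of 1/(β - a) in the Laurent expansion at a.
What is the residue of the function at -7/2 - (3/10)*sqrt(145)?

The factor β**2 + 7*β - 4/5 splits as (β - a)(β - a') with a = -7/2 - (3/10)*sqrt(145), a' = -7/2 + (3/10)*sqrt(145). At the order-1 pole a set g(β) = (β - a)*f(β) = [(5*β**2/4 + 5*β/7 + 11/14)/(β - 7/2)] / (β - a').
Simple pole: residue = g(a) at a = -7/2 - (3/10)*sqrt(145), which is 7375/20132 + (58525/1751484)*sqrt(145).

The residue is 7375/20132 + (58525/1751484)*sqrt(145).


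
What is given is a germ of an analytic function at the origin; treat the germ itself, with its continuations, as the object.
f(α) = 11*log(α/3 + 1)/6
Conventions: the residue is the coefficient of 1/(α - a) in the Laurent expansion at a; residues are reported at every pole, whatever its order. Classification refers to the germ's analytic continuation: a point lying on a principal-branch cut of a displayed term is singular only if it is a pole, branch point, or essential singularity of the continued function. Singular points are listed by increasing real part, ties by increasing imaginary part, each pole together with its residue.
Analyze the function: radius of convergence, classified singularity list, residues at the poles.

Radius of convergence at 0: 3.
At -3: a logarithmic branch point.

Branch term (11/6)*log(1 - α/(-3)): its argument vanishes at α = -3, a logarithmic branch point, modulus 3.
The radius of convergence is the smallest modulus among the singular points: 3.


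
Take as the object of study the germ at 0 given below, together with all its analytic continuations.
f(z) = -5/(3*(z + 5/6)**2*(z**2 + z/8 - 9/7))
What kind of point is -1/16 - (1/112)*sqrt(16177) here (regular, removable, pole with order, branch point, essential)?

The denominator factor z**2 + z/8 - 9/7 vanishes at -1/16 - (1/112)*sqrt(16177) and appears to the power 1; the numerator there equals -5/3, nonzero, and no other factor vanishes.
Hence a pole whose order is the multiplicity, 1.

The point is a pole of order 1.


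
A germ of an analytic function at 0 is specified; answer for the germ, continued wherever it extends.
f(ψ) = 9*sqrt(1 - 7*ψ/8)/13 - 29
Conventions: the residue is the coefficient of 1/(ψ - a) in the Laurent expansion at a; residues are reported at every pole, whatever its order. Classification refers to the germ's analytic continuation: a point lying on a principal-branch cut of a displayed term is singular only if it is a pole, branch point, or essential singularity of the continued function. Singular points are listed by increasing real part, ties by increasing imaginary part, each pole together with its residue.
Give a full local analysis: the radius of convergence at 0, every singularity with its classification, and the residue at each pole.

Radius of convergence at 0: 8/7.
At 8/7: an algebraic (square-root) branch point.

Branch term (9/13)*sqrt(1 - ψ/(8/7)): its argument vanishes at ψ = 8/7, a square-root branch point, modulus 8/7.
The radius of convergence is the smallest modulus among the singular points: 8/7.


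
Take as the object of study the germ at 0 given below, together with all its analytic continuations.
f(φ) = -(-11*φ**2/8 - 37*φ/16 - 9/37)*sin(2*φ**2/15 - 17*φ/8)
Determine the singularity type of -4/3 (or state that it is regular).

There is no denominator, hence no pole anywhere.
The factor -sin(2*φ**2/15 - 17*φ/8) is entire.
So the germ continues analytically to -4/3.

The point is a regular point.


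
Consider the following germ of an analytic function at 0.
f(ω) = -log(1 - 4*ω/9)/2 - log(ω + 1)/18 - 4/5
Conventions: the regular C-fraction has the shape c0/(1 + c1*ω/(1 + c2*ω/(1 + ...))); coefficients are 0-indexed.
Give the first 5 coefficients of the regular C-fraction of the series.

Taylor coefficients (expand at 0): a_0 = -4/5, a_1 = 1/6, a_2 = 25/324, a_3 = -17/4374, a_4 = 985/52488.
c0 = a_0 = -4/5. Peel one level at a time: if S = 1 + c*ω/S' with S'(0) = 1, then c is the ω-coefficient of S and S' = c*ω/(S - 1).
S_1 = c0/f = 1 + (5/24)*ω + (725/5184)*ω^2 + ...; c1 = 5/24.
S_2 = c1*ω/(S_1 - 1) = 1 + (-145/216)*ω + (77/324)*ω^2 + ...; c2 = -145/216.
S_3 = c2*ω/(S_2 - 1) = 1 + (154/435)*ω + (-3408479/15327225)*ω^2 + ...; c3 = 154/435.
S_4 = c3*ω/(S_3 - 1) = 1 + (3408479/5426190)*ω + ...; c4 = 3408479/5426190.

The regular C-fraction coefficients are [-4/5, 5/24, -145/216, 154/435, 3408479/5426190].


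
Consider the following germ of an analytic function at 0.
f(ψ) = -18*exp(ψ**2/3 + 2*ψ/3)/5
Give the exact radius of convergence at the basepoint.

The factor exp(ψ**2/3 + 2*ψ/3) is entire and contributes no finite singular point.
The polynomial part has no poles.
No finite singular points: the Taylor series at 0 converges everywhere.

The radius of convergence is infinite.


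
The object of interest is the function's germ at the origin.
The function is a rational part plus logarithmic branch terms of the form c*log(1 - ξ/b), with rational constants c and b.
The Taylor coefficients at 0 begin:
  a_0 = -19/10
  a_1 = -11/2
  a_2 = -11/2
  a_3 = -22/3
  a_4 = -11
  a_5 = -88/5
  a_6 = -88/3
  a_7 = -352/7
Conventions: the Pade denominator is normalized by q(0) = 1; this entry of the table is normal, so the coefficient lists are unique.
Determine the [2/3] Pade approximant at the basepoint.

The Pade approximant has numerator coefficients [-19/10, -8059/6350, 32547/6350]; denominator coefficients [1, -1414/635, 542/635, 44/381].

Taylor coefficients needed (read off): a_0 = -19/10, a_1 = -11/2, a_2 = -11/2, a_3 = -22/3, a_4 = -11, a_5 = -88/5.
Write the denominator as Q(ξ) = 1 + q1*ξ + q2*ξ^2 + q3*ξ^3. Requiring Q*f - P = O(ξ^6) with deg P <= 2 kills the coefficients of ξ^3..ξ^5 in Q*f:
  ξ^3: a_3 + q1*a_2 + q2*a_1 + q3*a_0 = 0, i.e. -22/3 + (-11/2)*q1 + (-11/2)*q2 + (-19/10)*q3 = 0.
  ξ^4: a_4 + q1*a_3 + q2*a_2 + q3*a_1 = 0, i.e. -11 + (-22/3)*q1 + (-11/2)*q2 + (-11/2)*q3 = 0.
  ξ^5: a_5 + q1*a_4 + q2*a_3 + q3*a_2 = 0, i.e. -88/5 + (-11)*q1 + (-22/3)*q2 + (-11/2)*q3 = 0.
Solving this linear system: q1 = -1414/635, q2 = 542/635, q3 = 44/381.
The numerator is Q*f truncated at degree 2: P0 = a_0 = -19/10; P1 = a_1 + q1*a_0 = -8059/6350; P2 = a_2 + q1*a_1 + q2*a_0 = 32547/6350.


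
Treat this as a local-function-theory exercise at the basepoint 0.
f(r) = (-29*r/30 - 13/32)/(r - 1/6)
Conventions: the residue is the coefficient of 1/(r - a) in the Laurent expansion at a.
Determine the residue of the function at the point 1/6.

At the order-1 pole 1/6 set g(r) = (r - (1/6))*f(r) = -29*r/30 - 13/32.
Simple pole: residue = g(a) at a = 1/6, which is -817/1440.

The residue is -817/1440.


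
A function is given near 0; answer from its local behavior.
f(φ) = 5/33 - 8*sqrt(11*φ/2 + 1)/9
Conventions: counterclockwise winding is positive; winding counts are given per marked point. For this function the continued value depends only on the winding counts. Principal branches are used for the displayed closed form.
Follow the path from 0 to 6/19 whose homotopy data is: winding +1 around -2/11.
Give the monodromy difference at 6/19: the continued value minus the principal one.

Continued minus principal equals (32/171)*sqrt(247).

The rational part is single-valued and drops out of the difference; each branch term changes only by its own monodromy.
(-8/9)*sqrt(1 - φ/(-2/11)): winding +1 is odd, the square root flips sign, contributing -2*(-8/9)*sqrt(1 - (6/19)/(-2/11)) = -2*(-8/9)*sqrt(52/19) = (32/171)*sqrt(247).
Summing the contributions at φ = 6/19 gives (32/171)*sqrt(247).


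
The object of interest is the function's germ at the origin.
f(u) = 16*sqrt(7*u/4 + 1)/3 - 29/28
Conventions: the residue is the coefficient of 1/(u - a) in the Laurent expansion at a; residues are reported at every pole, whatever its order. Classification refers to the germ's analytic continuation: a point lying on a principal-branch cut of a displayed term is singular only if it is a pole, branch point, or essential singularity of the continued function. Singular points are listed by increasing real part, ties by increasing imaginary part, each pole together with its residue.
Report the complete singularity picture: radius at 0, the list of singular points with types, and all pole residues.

Radius of convergence at 0: 4/7.
At -4/7: an algebraic (square-root) branch point.

Branch term (16/3)*sqrt(1 - u/(-4/7)): its argument vanishes at u = -4/7, a square-root branch point, modulus 4/7.
The radius of convergence is the smallest modulus among the singular points: 4/7.


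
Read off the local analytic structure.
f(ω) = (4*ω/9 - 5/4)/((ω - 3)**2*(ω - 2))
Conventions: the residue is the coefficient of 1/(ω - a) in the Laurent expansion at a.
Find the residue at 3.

The residue is 13/36.

At the order-2 pole 3 set g(ω) = (ω - (3))^2*f(ω) = (4*ω/9 - 5/4)/(ω - 2).
Order-2 pole: residue = g'(a); g'(3) = 13/36, so the residue is 13/36.


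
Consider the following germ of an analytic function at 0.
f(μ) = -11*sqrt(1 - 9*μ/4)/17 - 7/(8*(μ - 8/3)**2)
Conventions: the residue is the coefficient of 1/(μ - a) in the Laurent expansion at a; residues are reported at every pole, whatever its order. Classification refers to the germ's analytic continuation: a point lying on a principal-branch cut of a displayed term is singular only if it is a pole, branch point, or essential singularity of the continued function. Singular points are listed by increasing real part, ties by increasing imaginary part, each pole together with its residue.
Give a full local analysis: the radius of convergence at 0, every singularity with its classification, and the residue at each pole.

Denominator factor (μ - 8/3)^2: pole of order 2 at 8/3, modulus 8/3.
Branch term (-11/17)*sqrt(1 - μ/(4/9)): its argument vanishes at μ = 4/9, a square-root branch point, modulus 4/9.
The radius of convergence is the smallest modulus among the singular points: 4/9.
The branch term is analytic at 8/3 and contributes nothing to the residue; only the rational part matters.
At the order-2 pole 8/3 set g(μ) = (μ - (8/3))^2*(rational part) = -7/8.
Order-2 pole: residue = g'(a); g'(8/3) = 0, so the residue is 0.
List the singular points by increasing real part (a conjugate pair: the negative imaginary part first).

Radius of convergence at 0: 4/9.
At 4/9: an algebraic (square-root) branch point.
At 8/3: a pole of order 2; residue 0.


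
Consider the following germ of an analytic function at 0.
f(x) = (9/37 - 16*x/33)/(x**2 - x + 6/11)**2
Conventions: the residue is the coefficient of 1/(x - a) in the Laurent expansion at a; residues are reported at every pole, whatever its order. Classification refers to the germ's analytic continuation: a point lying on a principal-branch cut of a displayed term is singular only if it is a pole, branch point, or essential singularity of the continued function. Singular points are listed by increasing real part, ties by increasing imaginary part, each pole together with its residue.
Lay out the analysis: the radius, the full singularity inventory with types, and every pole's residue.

Radius of convergence at 0: (1/11)*sqrt(66).
At (1/2) - ((1/22)*sqrt(143))*i: a pole of order 2; residue ((2/18759)*sqrt(143))*i.
At (1/2) + ((1/22)*sqrt(143))*i: a pole of order 2; residue -((2/18759)*sqrt(143))*i.

Denominator factor (x**2 - x + 6/11)^2: discriminant -13/11, complex-conjugate roots (1/2) + ((1/22)*sqrt(143))*i and (1/2) - ((1/22)*sqrt(143))*i; poles of order 2, moduli (1/11)*sqrt(66) and (1/11)*sqrt(66).
The radius of convergence is the smallest modulus among the singular points: (1/11)*sqrt(66).
The factor x**2 - x + 6/11 splits as (x - a)(x - a') with a = (1/2) - ((1/22)*sqrt(143))*i, a' = (1/2) + ((1/22)*sqrt(143))*i. At the order-2 pole a set g(x) = (x - a)^2*f(x) = [9/37 - 16*x/33] / (x - a')^2.
Order-2 pole: residue = g'(a); g'((1/2) - ((1/22)*sqrt(143))*i) = ((2/18759)*sqrt(143))*i, so the residue is ((2/18759)*sqrt(143))*i.
The factor x**2 - x + 6/11 splits as (x - a)(x - a') with a = (1/2) + ((1/22)*sqrt(143))*i, a' = (1/2) - ((1/22)*sqrt(143))*i. At the order-2 pole a set g(x) = (x - a)^2*f(x) = [9/37 - 16*x/33] / (x - a')^2.
Order-2 pole: residue = g'(a); g'((1/2) + ((1/22)*sqrt(143))*i) = -((2/18759)*sqrt(143))*i, so the residue is -((2/18759)*sqrt(143))*i.
List the singular points by increasing real part (a conjugate pair: the negative imaginary part first).


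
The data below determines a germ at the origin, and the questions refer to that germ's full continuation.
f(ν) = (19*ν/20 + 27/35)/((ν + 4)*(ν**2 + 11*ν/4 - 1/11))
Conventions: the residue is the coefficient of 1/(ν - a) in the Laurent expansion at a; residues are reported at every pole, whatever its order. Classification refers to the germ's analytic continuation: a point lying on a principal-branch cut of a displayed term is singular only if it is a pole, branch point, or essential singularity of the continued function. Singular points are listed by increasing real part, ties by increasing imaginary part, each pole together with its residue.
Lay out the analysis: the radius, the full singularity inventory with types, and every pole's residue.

Radius of convergence at 0: -11/8 + (3/88)*sqrt(1705).
At -4: a pole of order 1; residue -583/945.
At -11/8 - (3/88)*sqrt(1705): a pole of order 1; residue 583/1890 + (241/41850)*sqrt(1705).
At -11/8 + (3/88)*sqrt(1705): a pole of order 1; residue 583/1890 - (241/41850)*sqrt(1705).

Denominator factor (ν + 4): pole of order 1 at -4, modulus 4.
Denominator factor (ν**2 + 11*ν/4 - 1/11): discriminant 1395/176, real irrational roots -11/8 + (3/88)*sqrt(1705) and -11/8 - (3/88)*sqrt(1705); poles of order 1, moduli -11/8 + (3/88)*sqrt(1705) and 11/8 + (3/88)*sqrt(1705).
The radius of convergence is the smallest modulus among the singular points: -11/8 + (3/88)*sqrt(1705).
At the order-1 pole -4 set g(ν) = (ν - (-4))*f(ν) = (19*ν/20 + 27/35)/(ν**2 + 11*ν/4 - 1/11).
Simple pole: residue = g(a) at a = -4, which is -583/945.
The factor ν**2 + 11*ν/4 - 1/11 splits as (ν - a)(ν - a') with a = -11/8 - (3/88)*sqrt(1705), a' = -11/8 + (3/88)*sqrt(1705). At the order-1 pole a set g(ν) = (ν - a)*f(ν) = [(19*ν/20 + 27/35)/(ν + 4)] / (ν - a').
Simple pole: residue = g(a) at a = -11/8 - (3/88)*sqrt(1705), which is 583/1890 + (241/41850)*sqrt(1705).
The factor ν**2 + 11*ν/4 - 1/11 splits as (ν - a)(ν - a') with a = -11/8 + (3/88)*sqrt(1705), a' = -11/8 - (3/88)*sqrt(1705). At the order-1 pole a set g(ν) = (ν - a)*f(ν) = [(19*ν/20 + 27/35)/(ν + 4)] / (ν - a').
Simple pole: residue = g(a) at a = -11/8 + (3/88)*sqrt(1705), which is 583/1890 - (241/41850)*sqrt(1705).
List the singular points by increasing real part (a conjugate pair: the negative imaginary part first).


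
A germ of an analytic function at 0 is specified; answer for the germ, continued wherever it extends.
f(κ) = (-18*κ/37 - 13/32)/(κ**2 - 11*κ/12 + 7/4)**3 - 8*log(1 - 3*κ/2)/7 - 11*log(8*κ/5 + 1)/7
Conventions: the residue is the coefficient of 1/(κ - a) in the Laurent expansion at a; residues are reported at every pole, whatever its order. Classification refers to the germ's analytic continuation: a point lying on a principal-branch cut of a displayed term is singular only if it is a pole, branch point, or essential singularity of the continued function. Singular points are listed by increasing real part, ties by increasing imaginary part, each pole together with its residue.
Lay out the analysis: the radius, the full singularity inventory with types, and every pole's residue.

Radius of convergence at 0: 5/8.
At -5/8: a logarithmic branch point.
At (11/24) - ((1/24)*sqrt(887))*i: a pole of order 3; residue -((34758720/25820971811)*sqrt(887))*i.
At (11/24) + ((1/24)*sqrt(887))*i: a pole of order 3; residue ((34758720/25820971811)*sqrt(887))*i.
At 2/3: a logarithmic branch point.

Denominator factor (κ**2 - 11*κ/12 + 7/4)^3: discriminant -887/144, complex-conjugate roots (11/24) + ((1/24)*sqrt(887))*i and (11/24) - ((1/24)*sqrt(887))*i; poles of order 3, moduli (1/2)*sqrt(7) and (1/2)*sqrt(7).
Branch term (-11/7)*log(1 - κ/(-5/8)): its argument vanishes at κ = -5/8, a logarithmic branch point, modulus 5/8.
Branch term (-8/7)*log(1 - κ/(2/3)): its argument vanishes at κ = 2/3, a logarithmic branch point, modulus 2/3.
The radius of convergence is the smallest modulus among the singular points: 5/8.
The branch terms are analytic at (11/24) - ((1/24)*sqrt(887))*i and contribute nothing to the residue; only the rational part matters.
The factor κ**2 - 11*κ/12 + 7/4 splits as (κ - a)(κ - a') with a = (11/24) - ((1/24)*sqrt(887))*i, a' = (11/24) + ((1/24)*sqrt(887))*i. At the order-3 pole a set g(κ) = (κ - a)^3*(rational part) = [-18*κ/37 - 13/32] / (κ - a')^3.
Order-3 pole: residue = g''(a)/2; g''((11/24) - ((1/24)*sqrt(887))*i) = -((69517440/25820971811)*sqrt(887))*i, so the residue is -((34758720/25820971811)*sqrt(887))*i.
The branch terms are analytic at (11/24) + ((1/24)*sqrt(887))*i and contribute nothing to the residue; only the rational part matters.
The factor κ**2 - 11*κ/12 + 7/4 splits as (κ - a)(κ - a') with a = (11/24) + ((1/24)*sqrt(887))*i, a' = (11/24) - ((1/24)*sqrt(887))*i. At the order-3 pole a set g(κ) = (κ - a)^3*(rational part) = [-18*κ/37 - 13/32] / (κ - a')^3.
Order-3 pole: residue = g''(a)/2; g''((11/24) + ((1/24)*sqrt(887))*i) = ((69517440/25820971811)*sqrt(887))*i, so the residue is ((34758720/25820971811)*sqrt(887))*i.
List the singular points by increasing real part (a conjugate pair: the negative imaginary part first).


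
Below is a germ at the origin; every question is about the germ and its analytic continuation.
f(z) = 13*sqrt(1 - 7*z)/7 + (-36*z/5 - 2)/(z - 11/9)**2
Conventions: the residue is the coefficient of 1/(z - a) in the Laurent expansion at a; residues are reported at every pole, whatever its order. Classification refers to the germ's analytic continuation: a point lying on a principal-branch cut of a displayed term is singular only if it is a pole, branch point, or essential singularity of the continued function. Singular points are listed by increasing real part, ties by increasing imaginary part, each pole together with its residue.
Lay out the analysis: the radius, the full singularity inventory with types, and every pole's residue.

Denominator factor (z - 11/9)^2: pole of order 2 at 11/9, modulus 11/9.
Branch term (13/7)*sqrt(1 - z/(1/7)): its argument vanishes at z = 1/7, a square-root branch point, modulus 1/7.
The radius of convergence is the smallest modulus among the singular points: 1/7.
The branch term is analytic at 11/9 and contributes nothing to the residue; only the rational part matters.
At the order-2 pole 11/9 set g(z) = (z - (11/9))^2*(rational part) = -36*z/5 - 2.
Order-2 pole: residue = g'(a); g'(11/9) = -36/5, so the residue is -36/5.
List the singular points by increasing real part (a conjugate pair: the negative imaginary part first).

Radius of convergence at 0: 1/7.
At 1/7: an algebraic (square-root) branch point.
At 11/9: a pole of order 2; residue -36/5.


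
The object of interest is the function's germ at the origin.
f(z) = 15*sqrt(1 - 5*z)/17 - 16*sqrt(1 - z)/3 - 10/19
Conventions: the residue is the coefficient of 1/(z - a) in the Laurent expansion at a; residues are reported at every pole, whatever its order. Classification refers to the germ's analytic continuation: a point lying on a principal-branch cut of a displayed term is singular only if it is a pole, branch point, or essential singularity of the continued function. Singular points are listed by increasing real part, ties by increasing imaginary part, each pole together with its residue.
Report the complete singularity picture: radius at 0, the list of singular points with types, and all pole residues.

Branch term (-16/3)*sqrt(1 - z/(1)): its argument vanishes at z = 1, a square-root branch point, modulus 1.
Branch term (15/17)*sqrt(1 - z/(1/5)): its argument vanishes at z = 1/5, a square-root branch point, modulus 1/5.
The radius of convergence is the smallest modulus among the singular points: 1/5.
List the singular points by increasing real part (a conjugate pair: the negative imaginary part first).

Radius of convergence at 0: 1/5.
At 1/5: an algebraic (square-root) branch point.
At 1: an algebraic (square-root) branch point.


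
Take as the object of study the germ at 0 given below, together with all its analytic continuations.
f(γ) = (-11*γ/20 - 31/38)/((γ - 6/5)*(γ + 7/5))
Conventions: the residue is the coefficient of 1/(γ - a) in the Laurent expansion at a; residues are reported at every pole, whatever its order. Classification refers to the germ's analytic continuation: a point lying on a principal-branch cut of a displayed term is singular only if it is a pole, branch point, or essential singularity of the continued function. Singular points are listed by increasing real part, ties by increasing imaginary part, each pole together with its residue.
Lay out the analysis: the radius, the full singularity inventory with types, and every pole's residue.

Radius of convergence at 0: 6/5.
At -7/5: a pole of order 1; residue 87/4940.
At 6/5: a pole of order 1; residue -701/1235.

Denominator factor (γ + 7/5): pole of order 1 at -7/5, modulus 7/5.
Denominator factor (γ - 6/5): pole of order 1 at 6/5, modulus 6/5.
The radius of convergence is the smallest modulus among the singular points: 6/5.
At the order-1 pole -7/5 set g(γ) = (γ - (-7/5))*f(γ) = (-11*γ/20 - 31/38)/(γ - 6/5).
Simple pole: residue = g(a) at a = -7/5, which is 87/4940.
At the order-1 pole 6/5 set g(γ) = (γ - (6/5))*f(γ) = (-11*γ/20 - 31/38)/(γ + 7/5).
Simple pole: residue = g(a) at a = 6/5, which is -701/1235.
List the singular points by increasing real part (a conjugate pair: the negative imaginary part first).
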